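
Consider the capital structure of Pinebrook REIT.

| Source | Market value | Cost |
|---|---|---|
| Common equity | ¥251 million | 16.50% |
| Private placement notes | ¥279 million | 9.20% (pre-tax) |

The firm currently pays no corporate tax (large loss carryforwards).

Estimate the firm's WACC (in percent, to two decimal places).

12.66%

Total capital V = 251 + 279 = 530.
Equity: weight = 251/530 = 0.4736; cost = 16.5%.
Private placement notes: weight = 279/530 = 0.5264; after-tax cost = 9.2% × (1 − 0%) = 9.2000%.
WACC = 0.4736 × 16.5000% + 0.5264 × 9.2000% = 12.6572%.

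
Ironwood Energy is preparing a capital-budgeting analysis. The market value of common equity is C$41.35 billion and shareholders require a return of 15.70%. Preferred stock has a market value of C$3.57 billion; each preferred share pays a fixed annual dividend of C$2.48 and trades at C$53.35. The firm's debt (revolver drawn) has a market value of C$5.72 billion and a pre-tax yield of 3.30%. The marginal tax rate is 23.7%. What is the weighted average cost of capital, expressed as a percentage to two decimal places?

Cost of preferred: Rp = 2.48 / 53.35 = 4.6485%.
Total capital V = 41.35 + 3.57 + 5.72 = 50.64.
Equity: weight = 41.35/50.64 = 0.8165; cost = 15.7%.
Preferred: weight = 3.57/50.64 = 0.0705; cost = 4.6485%.
Revolver drawn: weight = 5.72/50.64 = 0.1130; after-tax cost = 3.3% × (1 − 23.7%) = 2.5179%.
WACC = 0.8165 × 15.7000% + 0.0705 × 4.6485% + 0.1130 × 2.5179% = 13.4319%.

13.43%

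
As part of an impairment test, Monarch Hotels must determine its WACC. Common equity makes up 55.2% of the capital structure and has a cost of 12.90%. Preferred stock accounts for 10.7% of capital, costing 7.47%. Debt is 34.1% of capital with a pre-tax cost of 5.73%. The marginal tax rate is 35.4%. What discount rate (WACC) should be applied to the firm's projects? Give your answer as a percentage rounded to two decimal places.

After-tax cost of debt = 5.73% × (1 − 35.4%) = 3.7016%.
WACC = 0.552 × 12.9000% + 0.107 × 7.4700% + 0.341 × 3.7016% = 9.1823%.

9.18%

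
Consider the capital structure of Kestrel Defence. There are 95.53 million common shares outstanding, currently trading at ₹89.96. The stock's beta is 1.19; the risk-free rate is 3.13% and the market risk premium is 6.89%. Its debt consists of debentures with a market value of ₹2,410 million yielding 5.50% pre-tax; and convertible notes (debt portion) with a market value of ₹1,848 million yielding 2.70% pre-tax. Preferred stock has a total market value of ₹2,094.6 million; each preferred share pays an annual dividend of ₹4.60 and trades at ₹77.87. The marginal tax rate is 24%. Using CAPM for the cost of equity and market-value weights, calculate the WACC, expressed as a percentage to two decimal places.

Cost of equity via CAPM: Re = 3.13% + 1.19 × 6.89% = 11.3291%.
Cost of preferred: Rp = 4.6 / 77.87 = 5.9073%.
Market value of equity E = 89.96 × 95.53m = 8593.8788m.
Total capital V = 8593.8788 + 2094.6 + 2410 + 1848 = 14946.4788.
Equity: weight = 8593.8788/14946.4788 = 0.5750; cost = 11.3291%.
Preferred: weight = 2094.6/14946.4788 = 0.1401; cost = 5.9073%.
Debentures: weight = 2410/14946.4788 = 0.1612; after-tax cost = 5.5% × (1 − 24%) = 4.1800%.
Convertible notes (debt portion): weight = 1848/14946.4788 = 0.1236; after-tax cost = 2.7% × (1 − 24%) = 2.0520%.
WACC = 0.5750 × 11.3291% + 0.1401 × 5.9073% + 0.1612 × 4.1800% + 0.1236 × 2.0520% = 8.2695%.

8.27%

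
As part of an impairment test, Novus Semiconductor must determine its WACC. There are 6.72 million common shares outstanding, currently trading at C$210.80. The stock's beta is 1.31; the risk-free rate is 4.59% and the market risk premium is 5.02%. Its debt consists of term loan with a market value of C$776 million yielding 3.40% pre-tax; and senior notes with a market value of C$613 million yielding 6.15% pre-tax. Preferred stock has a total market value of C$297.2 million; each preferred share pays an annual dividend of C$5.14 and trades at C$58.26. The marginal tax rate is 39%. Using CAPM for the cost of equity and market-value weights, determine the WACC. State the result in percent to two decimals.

7.20%

Cost of equity via CAPM: Re = 4.59% + 1.31 × 5.02% = 11.1662%.
Cost of preferred: Rp = 5.14 / 58.26 = 8.8225%.
Market value of equity E = 210.8 × 6.72m = 1416.576m.
Total capital V = 1416.576 + 297.2 + 776 + 613 = 3102.776.
Equity: weight = 1416.576/3102.776 = 0.4566; cost = 11.1662%.
Preferred: weight = 297.2/3102.776 = 0.0958; cost = 8.8225%.
Term loan: weight = 776/3102.776 = 0.2501; after-tax cost = 3.4% × (1 − 39%) = 2.0740%.
Senior notes: weight = 613/3102.776 = 0.1976; after-tax cost = 6.15% × (1 − 39%) = 3.7515%.
WACC = 0.4566 × 11.1662% + 0.0958 × 8.8225% + 0.2501 × 2.0740% + 0.1976 × 3.7515% = 7.2029%.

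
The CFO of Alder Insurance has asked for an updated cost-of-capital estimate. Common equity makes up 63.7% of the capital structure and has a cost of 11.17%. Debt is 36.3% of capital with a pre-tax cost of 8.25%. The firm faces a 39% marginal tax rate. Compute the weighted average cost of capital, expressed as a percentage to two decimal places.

After-tax cost of debt = 8.25% × (1 − 39%) = 5.0325%.
WACC = 0.637 × 11.1700% + 0.363 × 5.0325% = 8.9421%.

8.94%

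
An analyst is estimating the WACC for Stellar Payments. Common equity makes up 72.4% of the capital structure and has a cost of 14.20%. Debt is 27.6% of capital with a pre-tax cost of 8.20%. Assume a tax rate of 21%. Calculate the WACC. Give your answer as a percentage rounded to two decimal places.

12.07%

After-tax cost of debt = 8.2% × (1 − 21%) = 6.4780%.
WACC = 0.724 × 14.2000% + 0.276 × 6.4780% = 12.0687%.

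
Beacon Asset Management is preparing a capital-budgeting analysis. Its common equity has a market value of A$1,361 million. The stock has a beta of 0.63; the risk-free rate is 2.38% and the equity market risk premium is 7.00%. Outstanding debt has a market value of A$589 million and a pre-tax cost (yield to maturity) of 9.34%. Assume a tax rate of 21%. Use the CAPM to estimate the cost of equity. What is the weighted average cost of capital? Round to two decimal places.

6.97%

Cost of equity via CAPM: Re = 2.38% + 0.63 × 7.0% = 6.7900%.
Total capital V = 1361 + 589 = 1950.
Equity: weight = 1361/1950 = 0.6979; cost = 6.79%.
Debt: weight = 589/1950 = 0.3021; after-tax cost = 9.34% × (1 − 21%) = 7.3786%.
WACC = 0.6979 × 6.7900% + 0.3021 × 7.3786% = 6.9678%.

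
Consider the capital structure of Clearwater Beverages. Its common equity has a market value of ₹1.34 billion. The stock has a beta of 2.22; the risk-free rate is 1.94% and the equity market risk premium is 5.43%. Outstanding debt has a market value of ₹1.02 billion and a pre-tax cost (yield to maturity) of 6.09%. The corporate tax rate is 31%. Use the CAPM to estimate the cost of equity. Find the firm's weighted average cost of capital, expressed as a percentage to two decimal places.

9.76%

Cost of equity via CAPM: Re = 1.94% + 2.22 × 5.43% = 13.9946%.
Total capital V = 1.34 + 1.02 = 2.36.
Equity: weight = 1.34/2.36 = 0.5678; cost = 13.9946%.
Debt: weight = 1.02/2.36 = 0.4322; after-tax cost = 6.09% × (1 − 31%) = 4.2021%.
WACC = 0.5678 × 13.9946% + 0.4322 × 4.2021% = 9.7622%.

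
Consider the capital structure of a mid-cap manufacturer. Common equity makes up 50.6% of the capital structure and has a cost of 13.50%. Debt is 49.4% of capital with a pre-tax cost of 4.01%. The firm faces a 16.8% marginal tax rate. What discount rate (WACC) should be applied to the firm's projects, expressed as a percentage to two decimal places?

8.48%

After-tax cost of debt = 4.01% × (1 − 16.8%) = 3.3363%.
WACC = 0.506 × 13.5000% + 0.494 × 3.3363% = 8.4791%.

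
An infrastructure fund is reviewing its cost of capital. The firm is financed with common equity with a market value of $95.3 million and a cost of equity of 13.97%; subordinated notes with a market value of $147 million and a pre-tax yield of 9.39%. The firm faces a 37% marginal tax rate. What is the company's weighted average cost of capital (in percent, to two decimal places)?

9.08%

Total capital V = 95.3 + 147 = 242.3.
Equity: weight = 95.3/242.3 = 0.3933; cost = 13.97%.
Subordinated notes: weight = 147/242.3 = 0.6067; after-tax cost = 9.39% × (1 − 37%) = 5.9157%.
WACC = 0.3933 × 13.9700% + 0.6067 × 5.9157% = 9.0836%.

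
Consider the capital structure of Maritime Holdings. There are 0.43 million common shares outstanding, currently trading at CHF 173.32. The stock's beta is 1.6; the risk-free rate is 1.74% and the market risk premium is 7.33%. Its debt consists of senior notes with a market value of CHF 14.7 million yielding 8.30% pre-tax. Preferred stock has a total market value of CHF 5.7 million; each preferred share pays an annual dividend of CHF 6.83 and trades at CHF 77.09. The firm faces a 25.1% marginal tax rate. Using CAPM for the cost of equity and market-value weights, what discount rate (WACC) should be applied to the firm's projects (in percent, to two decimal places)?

Cost of equity via CAPM: Re = 1.74% + 1.6 × 7.33% = 13.4680%.
Cost of preferred: Rp = 6.83 / 77.09 = 8.8598%.
Market value of equity E = 173.32 × 0.43m = 74.5276m.
Total capital V = 74.5276 + 5.7 + 14.7 = 94.9276.
Equity: weight = 74.5276/94.9276 = 0.7851; cost = 13.468%.
Preferred: weight = 5.7/94.9276 = 0.0600; cost = 8.8598%.
Senior notes: weight = 14.7/94.9276 = 0.1549; after-tax cost = 8.3% × (1 − 25.1%) = 6.2167%.
WACC = 0.7851 × 13.4680% + 0.0600 × 8.8598% + 0.1549 × 6.2167% = 12.0684%.

12.07%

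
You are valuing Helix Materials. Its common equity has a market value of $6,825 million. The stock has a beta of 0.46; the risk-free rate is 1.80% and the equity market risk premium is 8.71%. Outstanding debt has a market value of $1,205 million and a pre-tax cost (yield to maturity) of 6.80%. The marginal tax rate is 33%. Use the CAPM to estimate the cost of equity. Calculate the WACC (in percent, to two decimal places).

Cost of equity via CAPM: Re = 1.8% + 0.46 × 8.71% = 5.8066%.
Total capital V = 6825 + 1205 = 8030.
Equity: weight = 6825/8030 = 0.8499; cost = 5.8066%.
Debt: weight = 1205/8030 = 0.1501; after-tax cost = 6.8% × (1 − 33%) = 4.5560%.
WACC = 0.8499 × 5.8066% + 0.1501 × 4.5560% = 5.6189%.

5.62%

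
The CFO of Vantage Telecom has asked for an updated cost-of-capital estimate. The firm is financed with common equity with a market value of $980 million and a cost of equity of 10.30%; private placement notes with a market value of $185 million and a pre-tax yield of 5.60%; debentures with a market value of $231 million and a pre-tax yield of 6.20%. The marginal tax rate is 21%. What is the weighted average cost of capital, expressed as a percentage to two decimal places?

Total capital V = 980 + 185 + 231 = 1396.
Equity: weight = 980/1396 = 0.7020; cost = 10.3%.
Private placement notes: weight = 185/1396 = 0.1325; after-tax cost = 5.6% × (1 − 21%) = 4.4240%.
Debentures: weight = 231/1396 = 0.1655; after-tax cost = 6.2% × (1 − 21%) = 4.8980%.
WACC = 0.7020 × 10.3000% + 0.1325 × 4.4240% + 0.1655 × 4.8980% = 8.6274%.

8.63%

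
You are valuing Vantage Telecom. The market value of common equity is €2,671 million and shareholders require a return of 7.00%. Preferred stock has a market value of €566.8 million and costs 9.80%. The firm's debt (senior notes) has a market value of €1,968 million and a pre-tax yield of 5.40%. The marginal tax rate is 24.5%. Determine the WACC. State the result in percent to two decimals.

6.20%

Total capital V = 2671 + 566.8 + 1968 = 5205.8.
Equity: weight = 2671/5205.8 = 0.5131; cost = 7%.
Preferred: weight = 566.8/5205.8 = 0.1089; cost = 9.8%.
Senior notes: weight = 1968/5205.8 = 0.3780; after-tax cost = 5.4% × (1 − 24.5%) = 4.0770%.
WACC = 0.5131 × 7.0000% + 0.1089 × 9.8000% + 0.3780 × 4.0770% = 6.1998%.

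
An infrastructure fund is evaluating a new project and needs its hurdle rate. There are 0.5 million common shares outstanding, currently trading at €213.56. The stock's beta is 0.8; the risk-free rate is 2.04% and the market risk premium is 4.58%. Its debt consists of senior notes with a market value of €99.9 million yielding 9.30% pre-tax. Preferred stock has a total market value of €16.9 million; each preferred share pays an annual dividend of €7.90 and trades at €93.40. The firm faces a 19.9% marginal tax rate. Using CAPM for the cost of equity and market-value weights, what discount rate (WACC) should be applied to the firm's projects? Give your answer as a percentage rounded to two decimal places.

6.69%

Cost of equity via CAPM: Re = 2.04% + 0.8 × 4.58% = 5.7040%.
Cost of preferred: Rp = 7.9 / 93.4 = 8.4582%.
Market value of equity E = 213.56 × 0.5m = 106.78m.
Total capital V = 106.78 + 16.9 + 99.9 = 223.58.
Equity: weight = 106.78/223.58 = 0.4776; cost = 5.704%.
Preferred: weight = 16.9/223.58 = 0.0756; cost = 8.4582%.
Senior notes: weight = 99.9/223.58 = 0.4468; after-tax cost = 9.3% × (1 − 19.9%) = 7.4493%.
WACC = 0.4776 × 5.7040% + 0.0756 × 8.4582% + 0.4468 × 7.4493% = 6.6920%.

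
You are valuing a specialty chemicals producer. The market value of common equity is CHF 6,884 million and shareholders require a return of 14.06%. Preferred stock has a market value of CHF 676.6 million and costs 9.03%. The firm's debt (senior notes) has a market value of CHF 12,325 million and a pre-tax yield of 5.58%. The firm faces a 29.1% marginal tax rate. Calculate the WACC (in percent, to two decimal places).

7.63%

Total capital V = 6884 + 676.6 + 12325 = 19885.6.
Equity: weight = 6884/19885.6 = 0.3462; cost = 14.06%.
Preferred: weight = 676.6/19885.6 = 0.0340; cost = 9.03%.
Senior notes: weight = 12325/19885.6 = 0.6198; after-tax cost = 5.58% × (1 − 29.1%) = 3.9562%.
WACC = 0.3462 × 14.0600% + 0.0340 × 9.0300% + 0.6198 × 3.9562% = 7.6266%.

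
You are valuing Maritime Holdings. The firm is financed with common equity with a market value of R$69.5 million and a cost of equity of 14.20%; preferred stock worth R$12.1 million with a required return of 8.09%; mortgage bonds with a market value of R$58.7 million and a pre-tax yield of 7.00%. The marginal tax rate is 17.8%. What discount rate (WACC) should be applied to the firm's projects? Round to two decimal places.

Total capital V = 69.5 + 12.1 + 58.7 = 140.3.
Equity: weight = 69.5/140.3 = 0.4954; cost = 14.2%.
Preferred: weight = 12.1/140.3 = 0.0862; cost = 8.09%.
Mortgage bonds: weight = 58.7/140.3 = 0.4184; after-tax cost = 7% × (1 − 17.8%) = 5.7540%.
WACC = 0.4954 × 14.2000% + 0.0862 × 8.0900% + 0.4184 × 5.7540% = 10.1393%.

10.14%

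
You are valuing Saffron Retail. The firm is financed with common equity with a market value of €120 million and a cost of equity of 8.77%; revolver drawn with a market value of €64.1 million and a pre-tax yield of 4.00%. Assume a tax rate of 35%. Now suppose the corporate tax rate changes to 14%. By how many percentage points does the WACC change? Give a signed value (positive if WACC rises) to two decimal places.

+0.29 pp

Current WACC:
Total capital V = 120 + 64.1 = 184.1.
Equity: weight = 120/184.1 = 0.6518; cost = 8.77%.
Revolver drawn: weight = 64.1/184.1 = 0.3482; after-tax cost = 4% × (1 − 35%) = 2.6000%.
WACC = 0.6518 × 8.7700% + 0.3482 × 2.6000% = 6.6217%.
After the change:
Total capital V = 120 + 64.1 = 184.1.
Equity: weight = 120/184.1 = 0.6518; cost = 8.77%.
Revolver drawn: weight = 64.1/184.1 = 0.3482; after-tax cost = 4% × (1 − 14%) = 3.4400%.
WACC = 0.6518 × 8.7700% + 0.3482 × 3.4400% = 6.9142%.
Change in WACC = 6.9142% − 6.6217% = 0.2925 pp.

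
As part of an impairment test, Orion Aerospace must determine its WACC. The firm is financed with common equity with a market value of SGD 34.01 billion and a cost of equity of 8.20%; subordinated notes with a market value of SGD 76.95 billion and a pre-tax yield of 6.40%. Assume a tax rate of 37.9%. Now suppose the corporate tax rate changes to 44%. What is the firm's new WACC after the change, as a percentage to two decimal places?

5.00%

After the change:
Total capital V = 34.01 + 76.95 = 110.96.
Equity: weight = 34.01/110.96 = 0.3065; cost = 8.2%.
Subordinated notes: weight = 76.95/110.96 = 0.6935; after-tax cost = 6.4% × (1 − 44%) = 3.5840%.
WACC = 0.3065 × 8.2000% + 0.6935 × 3.5840% = 4.9988%.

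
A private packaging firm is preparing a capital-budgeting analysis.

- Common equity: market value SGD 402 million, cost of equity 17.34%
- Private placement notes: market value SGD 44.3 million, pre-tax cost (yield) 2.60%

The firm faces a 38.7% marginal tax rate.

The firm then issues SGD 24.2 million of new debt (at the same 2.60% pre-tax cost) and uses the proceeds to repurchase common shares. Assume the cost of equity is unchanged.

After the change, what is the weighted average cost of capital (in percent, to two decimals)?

14.92%

After the change:
Total capital V = 377.8 + 68.5 = 446.3.
Equity: weight = 377.8/446.3 = 0.8465; cost = 17.34%.
Private placement notes: weight = 68.5/446.3 = 0.1535; after-tax cost = 2.6% × (1 − 38.7%) = 1.5938%.
WACC = 0.8465 × 17.3400% + 0.1535 × 1.5938% = 14.9232%.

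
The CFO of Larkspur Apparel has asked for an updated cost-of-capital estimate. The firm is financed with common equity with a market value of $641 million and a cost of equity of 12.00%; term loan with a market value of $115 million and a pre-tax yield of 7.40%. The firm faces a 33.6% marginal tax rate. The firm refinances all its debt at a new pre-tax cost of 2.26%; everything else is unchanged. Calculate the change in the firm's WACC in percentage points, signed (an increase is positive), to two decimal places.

Current WACC:
Total capital V = 641 + 115 = 756.
Equity: weight = 641/756 = 0.8479; cost = 12%.
Term loan: weight = 115/756 = 0.1521; after-tax cost = 7.4% × (1 − 33.6%) = 4.9136%.
WACC = 0.8479 × 12.0000% + 0.1521 × 4.9136% = 10.9220%.
After the change:
Total capital V = 641 + 115 = 756.
Equity: weight = 641/756 = 0.8479; cost = 12%.
Term loan: weight = 115/756 = 0.1521; after-tax cost = 2.26% × (1 − 33.6%) = 1.5006%.
WACC = 0.8479 × 12.0000% + 0.1521 × 1.5006% = 10.4029%.
Change in WACC = 10.4029% − 10.9220% = -0.5192 pp.

-0.52 pp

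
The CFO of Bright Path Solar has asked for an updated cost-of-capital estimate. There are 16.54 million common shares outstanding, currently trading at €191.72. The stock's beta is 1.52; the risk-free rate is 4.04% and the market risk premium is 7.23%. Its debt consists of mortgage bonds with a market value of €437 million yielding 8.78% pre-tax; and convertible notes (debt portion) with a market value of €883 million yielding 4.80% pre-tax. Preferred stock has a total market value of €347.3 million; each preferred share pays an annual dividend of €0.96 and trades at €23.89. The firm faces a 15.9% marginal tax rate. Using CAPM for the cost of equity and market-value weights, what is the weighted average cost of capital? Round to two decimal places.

11.54%

Cost of equity via CAPM: Re = 4.04% + 1.52 × 7.23% = 15.0296%.
Cost of preferred: Rp = 0.96 / 23.89 = 4.0184%.
Market value of equity E = 191.72 × 16.54m = 3171.0488m.
Total capital V = 3171.0488 + 347.3 + 437 + 883 = 4838.3488.
Equity: weight = 3171.0488/4838.3488 = 0.6554; cost = 15.0296%.
Preferred: weight = 347.3/4838.3488 = 0.0718; cost = 4.0184%.
Mortgage bonds: weight = 437/4838.3488 = 0.0903; after-tax cost = 8.78% × (1 − 15.9%) = 7.3840%.
Convertible notes (debt portion): weight = 883/4838.3488 = 0.1825; after-tax cost = 4.8% × (1 − 15.9%) = 4.0368%.
WACC = 0.6554 × 15.0296% + 0.0718 × 4.0184% + 0.0903 × 7.3840% + 0.1825 × 4.0368% = 11.5425%.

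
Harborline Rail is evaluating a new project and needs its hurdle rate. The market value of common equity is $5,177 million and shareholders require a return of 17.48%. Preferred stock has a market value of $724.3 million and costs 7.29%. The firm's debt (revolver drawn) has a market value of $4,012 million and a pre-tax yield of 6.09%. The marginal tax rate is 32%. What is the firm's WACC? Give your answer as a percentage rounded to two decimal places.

Total capital V = 5177 + 724.3 + 4012 = 9913.3.
Equity: weight = 5177/9913.3 = 0.5222; cost = 17.48%.
Preferred: weight = 724.3/9913.3 = 0.0731; cost = 7.29%.
Revolver drawn: weight = 4012/9913.3 = 0.4047; after-tax cost = 6.09% × (1 − 32%) = 4.1412%.
WACC = 0.5222 × 17.4800% + 0.0731 × 7.2900% + 0.4047 × 4.1412% = 11.3372%.

11.34%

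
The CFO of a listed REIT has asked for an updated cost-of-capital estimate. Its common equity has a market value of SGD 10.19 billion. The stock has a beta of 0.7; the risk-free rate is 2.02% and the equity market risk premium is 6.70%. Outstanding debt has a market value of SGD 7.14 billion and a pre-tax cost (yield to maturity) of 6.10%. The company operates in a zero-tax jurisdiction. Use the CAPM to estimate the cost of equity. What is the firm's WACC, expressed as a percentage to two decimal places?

6.46%

Cost of equity via CAPM: Re = 2.02% + 0.7 × 6.7% = 6.7100%.
Total capital V = 10.19 + 7.14 = 17.33.
Equity: weight = 10.19/17.33 = 0.5880; cost = 6.71%.
Debt: weight = 7.14/17.33 = 0.4120; after-tax cost = 6.1% × (1 − 0%) = 6.1000%.
WACC = 0.5880 × 6.7100% + 0.4120 × 6.1000% = 6.4587%.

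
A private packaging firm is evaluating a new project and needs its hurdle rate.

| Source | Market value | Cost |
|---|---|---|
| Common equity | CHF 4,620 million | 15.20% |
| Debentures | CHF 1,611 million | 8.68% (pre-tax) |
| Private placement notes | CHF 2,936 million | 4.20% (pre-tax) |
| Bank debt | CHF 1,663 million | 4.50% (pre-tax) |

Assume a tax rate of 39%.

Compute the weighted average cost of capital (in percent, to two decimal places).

8.39%

Total capital V = 4620 + 1611 + 2936 + 1663 = 10830.
Equity: weight = 4620/10830 = 0.4266; cost = 15.2%.
Debentures: weight = 1611/10830 = 0.1488; after-tax cost = 8.68% × (1 − 39%) = 5.2948%.
Private placement notes: weight = 2936/10830 = 0.2711; after-tax cost = 4.2% × (1 − 39%) = 2.5620%.
Bank debt: weight = 1663/10830 = 0.1536; after-tax cost = 4.5% × (1 − 39%) = 2.7450%.
WACC = 0.4266 × 15.2000% + 0.1488 × 5.2948% + 0.2711 × 2.5620% + 0.1536 × 2.7450% = 8.3879%.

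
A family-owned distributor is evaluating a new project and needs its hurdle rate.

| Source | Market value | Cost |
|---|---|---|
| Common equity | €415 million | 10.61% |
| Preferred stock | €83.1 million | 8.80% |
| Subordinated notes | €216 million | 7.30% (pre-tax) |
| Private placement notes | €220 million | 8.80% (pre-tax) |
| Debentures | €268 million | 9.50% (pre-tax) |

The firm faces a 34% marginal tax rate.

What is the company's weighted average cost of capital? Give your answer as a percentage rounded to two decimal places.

7.60%

Total capital V = 415 + 83.1 + 216 + 220 + 268 = 1202.1.
Equity: weight = 415/1202.1 = 0.3452; cost = 10.61%.
Preferred: weight = 83.1/1202.1 = 0.0691; cost = 8.8%.
Subordinated notes: weight = 216/1202.1 = 0.1797; after-tax cost = 7.3% × (1 − 34%) = 4.8180%.
Private placement notes: weight = 220/1202.1 = 0.1830; after-tax cost = 8.8% × (1 − 34%) = 5.8080%.
Debentures: weight = 268/1202.1 = 0.2229; after-tax cost = 9.5% × (1 − 34%) = 6.2700%.
WACC = 0.3452 × 10.6100% + 0.0691 × 8.8000% + 0.1797 × 4.8180% + 0.1830 × 5.8080% + 0.2229 × 6.2700% = 7.5977%.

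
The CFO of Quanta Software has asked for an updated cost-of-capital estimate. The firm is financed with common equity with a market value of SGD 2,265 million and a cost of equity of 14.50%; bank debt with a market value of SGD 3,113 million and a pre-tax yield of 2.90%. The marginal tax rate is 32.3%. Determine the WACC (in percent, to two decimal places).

7.24%

Total capital V = 2265 + 3113 = 5378.
Equity: weight = 2265/5378 = 0.4212; cost = 14.5%.
Bank debt: weight = 3113/5378 = 0.5788; after-tax cost = 2.9% × (1 − 32.3%) = 1.9633%.
WACC = 0.4212 × 14.5000% + 0.5788 × 1.9633% = 7.2433%.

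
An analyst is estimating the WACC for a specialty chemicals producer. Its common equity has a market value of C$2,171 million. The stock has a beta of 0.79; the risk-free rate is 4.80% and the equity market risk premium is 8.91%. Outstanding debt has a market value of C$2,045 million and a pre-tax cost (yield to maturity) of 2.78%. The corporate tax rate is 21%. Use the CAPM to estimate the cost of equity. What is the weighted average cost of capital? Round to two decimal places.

7.16%

Cost of equity via CAPM: Re = 4.8% + 0.79 × 8.91% = 11.8389%.
Total capital V = 2171 + 2045 = 4216.
Equity: weight = 2171/4216 = 0.5149; cost = 11.8389%.
Debt: weight = 2045/4216 = 0.4851; after-tax cost = 2.78% × (1 − 21%) = 2.1962%.
WACC = 0.5149 × 11.8389% + 0.4851 × 2.1962% = 7.1616%.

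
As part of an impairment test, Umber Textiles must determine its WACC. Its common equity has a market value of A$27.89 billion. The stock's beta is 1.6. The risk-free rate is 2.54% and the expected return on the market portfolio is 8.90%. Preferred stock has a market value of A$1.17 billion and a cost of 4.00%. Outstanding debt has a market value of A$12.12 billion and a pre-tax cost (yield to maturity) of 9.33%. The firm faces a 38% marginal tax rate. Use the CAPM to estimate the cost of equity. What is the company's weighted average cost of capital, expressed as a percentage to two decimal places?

Market risk premium = 8.9% − 2.54% = 6.36%.
Cost of equity via CAPM: Re = 2.54% + 1.6 × 6.36% = 12.7160%.
Total capital V = 27.89 + 1.17 + 12.12 = 41.18.
Equity: weight = 27.89/41.18 = 0.6773; cost = 12.716%.
Preferred: weight = 1.17/41.18 = 0.0284; cost = 4%.
Debt: weight = 12.12/41.18 = 0.2943; after-tax cost = 9.33% × (1 − 38%) = 5.7846%.
WACC = 0.6773 × 12.7160% + 0.0284 × 4.0000% + 0.2943 × 5.7846% = 10.4283%.

10.43%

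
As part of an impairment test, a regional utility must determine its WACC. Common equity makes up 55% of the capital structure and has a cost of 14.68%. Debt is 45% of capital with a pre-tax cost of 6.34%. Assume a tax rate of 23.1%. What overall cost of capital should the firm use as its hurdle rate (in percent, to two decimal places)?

After-tax cost of debt = 6.34% × (1 − 23.1%) = 4.8755%.
WACC = 0.550 × 14.6800% + 0.450 × 4.8755% = 10.2680%.

10.27%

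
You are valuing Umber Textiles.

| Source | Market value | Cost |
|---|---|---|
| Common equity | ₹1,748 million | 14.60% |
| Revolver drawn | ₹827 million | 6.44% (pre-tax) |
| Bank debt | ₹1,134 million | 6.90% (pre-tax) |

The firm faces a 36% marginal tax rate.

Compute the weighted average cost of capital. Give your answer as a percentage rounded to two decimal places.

Total capital V = 1748 + 827 + 1134 = 3709.
Equity: weight = 1748/3709 = 0.4713; cost = 14.6%.
Revolver drawn: weight = 827/3709 = 0.2230; after-tax cost = 6.44% × (1 − 36%) = 4.1216%.
Bank debt: weight = 1134/3709 = 0.3057; after-tax cost = 6.9% × (1 − 36%) = 4.4160%.
WACC = 0.4713 × 14.6000% + 0.2230 × 4.1216% + 0.3057 × 4.4160% = 9.1499%.

9.15%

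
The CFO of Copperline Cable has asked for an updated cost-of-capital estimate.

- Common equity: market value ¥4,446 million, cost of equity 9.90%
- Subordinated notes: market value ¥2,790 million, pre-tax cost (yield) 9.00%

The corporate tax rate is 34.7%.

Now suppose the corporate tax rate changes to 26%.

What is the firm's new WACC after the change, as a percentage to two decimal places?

8.65%

After the change:
Total capital V = 4446 + 2790 = 7236.
Equity: weight = 4446/7236 = 0.6144; cost = 9.9%.
Subordinated notes: weight = 2790/7236 = 0.3856; after-tax cost = 9% × (1 − 26%) = 6.6600%.
WACC = 0.6144 × 9.9000% + 0.3856 × 6.6600% = 8.6507%.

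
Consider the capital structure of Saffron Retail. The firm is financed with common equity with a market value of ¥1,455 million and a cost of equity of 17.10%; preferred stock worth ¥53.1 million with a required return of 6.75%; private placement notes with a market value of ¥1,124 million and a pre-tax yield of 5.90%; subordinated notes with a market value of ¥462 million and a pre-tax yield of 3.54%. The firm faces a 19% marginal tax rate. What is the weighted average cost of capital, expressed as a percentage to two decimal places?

10.32%

Total capital V = 1455 + 53.1 + 1124 + 462 = 3094.1.
Equity: weight = 1455/3094.1 = 0.4702; cost = 17.1%.
Preferred: weight = 53.1/3094.1 = 0.0172; cost = 6.75%.
Private placement notes: weight = 1124/3094.1 = 0.3633; after-tax cost = 5.9% × (1 − 19%) = 4.7790%.
Subordinated notes: weight = 462/3094.1 = 0.1493; after-tax cost = 3.54% × (1 − 19%) = 2.8674%.
WACC = 0.4702 × 17.1000% + 0.0172 × 6.7500% + 0.3633 × 4.7790% + 0.1493 × 2.8674% = 10.3213%.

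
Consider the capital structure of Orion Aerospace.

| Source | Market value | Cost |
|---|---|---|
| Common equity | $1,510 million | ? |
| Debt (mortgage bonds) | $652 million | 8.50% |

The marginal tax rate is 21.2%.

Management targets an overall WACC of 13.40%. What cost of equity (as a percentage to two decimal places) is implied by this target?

Total capital V = 1510 + 652 = 2162.
Equity weight = 1510/2162 = 0.6984.
Mortgage bonds weight = 652/2162 = 0.3016.
Debt contribution = 0.3016 × 8.5% × (1 − 21.2%) = 2.0199%.
Required equity contribution = 13.4% − 2.0199% = 11.3801%.
Re = 11.3801% / 0.6984 = 16.2938%.

16.29%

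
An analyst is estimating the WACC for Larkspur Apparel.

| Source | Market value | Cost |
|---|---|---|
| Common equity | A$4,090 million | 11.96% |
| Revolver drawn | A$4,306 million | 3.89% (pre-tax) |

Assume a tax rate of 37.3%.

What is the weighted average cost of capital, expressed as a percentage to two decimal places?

Total capital V = 4090 + 4306 = 8396.
Equity: weight = 4090/8396 = 0.4871; cost = 11.96%.
Revolver drawn: weight = 4306/8396 = 0.5129; after-tax cost = 3.89% × (1 − 37.3%) = 2.4390%.
WACC = 0.4871 × 11.9600% + 0.5129 × 2.4390% = 7.0770%.

7.08%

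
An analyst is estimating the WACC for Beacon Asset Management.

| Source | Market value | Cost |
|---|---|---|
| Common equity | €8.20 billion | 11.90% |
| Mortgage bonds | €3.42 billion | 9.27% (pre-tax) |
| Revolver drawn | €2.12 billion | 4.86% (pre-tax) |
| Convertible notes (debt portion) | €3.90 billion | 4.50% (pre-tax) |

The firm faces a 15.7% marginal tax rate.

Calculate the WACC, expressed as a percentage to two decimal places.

8.38%

Total capital V = 8.2 + 3.42 + 2.12 + 3.9 = 17.64.
Equity: weight = 8.2/17.64 = 0.4649; cost = 11.9%.
Mortgage bonds: weight = 3.42/17.64 = 0.1939; after-tax cost = 9.27% × (1 − 15.7%) = 7.8146%.
Revolver drawn: weight = 2.12/17.64 = 0.1202; after-tax cost = 4.86% × (1 − 15.7%) = 4.0970%.
Convertible notes (debt portion): weight = 3.9/17.64 = 0.2211; after-tax cost = 4.5% × (1 − 15.7%) = 3.7935%.
WACC = 0.4649 × 11.9000% + 0.1939 × 7.8146% + 0.1202 × 4.0970% + 0.2211 × 3.7935% = 8.3779%.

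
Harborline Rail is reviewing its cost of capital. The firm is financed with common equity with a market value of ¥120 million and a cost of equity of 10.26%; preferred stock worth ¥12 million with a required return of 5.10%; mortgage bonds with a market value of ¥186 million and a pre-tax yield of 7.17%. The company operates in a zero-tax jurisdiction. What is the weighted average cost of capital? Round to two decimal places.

Total capital V = 120 + 12 + 186 = 318.
Equity: weight = 120/318 = 0.3774; cost = 10.26%.
Preferred: weight = 12/318 = 0.0377; cost = 5.1%.
Mortgage bonds: weight = 186/318 = 0.5849; after-tax cost = 7.17% × (1 − 0%) = 7.1700%.
WACC = 0.3774 × 10.2600% + 0.0377 × 5.1000% + 0.5849 × 7.1700% = 8.2579%.

8.26%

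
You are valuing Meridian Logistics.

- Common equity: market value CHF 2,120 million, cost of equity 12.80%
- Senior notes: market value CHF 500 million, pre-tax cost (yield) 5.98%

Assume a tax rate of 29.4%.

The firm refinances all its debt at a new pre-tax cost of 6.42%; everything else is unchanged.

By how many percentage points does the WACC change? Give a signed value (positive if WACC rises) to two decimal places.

Current WACC:
Total capital V = 2120 + 500 = 2620.
Equity: weight = 2120/2620 = 0.8092; cost = 12.8%.
Senior notes: weight = 500/2620 = 0.1908; after-tax cost = 5.98% × (1 − 29.4%) = 4.2219%.
WACC = 0.8092 × 12.8000% + 0.1908 × 4.2219% = 11.1630%.
After the change:
Total capital V = 2120 + 500 = 2620.
Equity: weight = 2120/2620 = 0.8092; cost = 12.8%.
Senior notes: weight = 500/2620 = 0.1908; after-tax cost = 6.42% × (1 − 29.4%) = 4.5325%.
WACC = 0.8092 × 12.8000% + 0.1908 × 4.5325% = 11.2222%.
Change in WACC = 11.2222% − 11.1630% = 0.0593 pp.

+0.06 pp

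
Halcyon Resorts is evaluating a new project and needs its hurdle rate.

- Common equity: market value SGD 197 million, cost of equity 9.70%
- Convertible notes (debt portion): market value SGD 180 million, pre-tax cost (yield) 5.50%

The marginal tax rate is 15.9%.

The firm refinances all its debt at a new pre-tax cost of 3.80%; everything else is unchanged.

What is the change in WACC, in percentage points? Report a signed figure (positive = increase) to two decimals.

-0.68 pp

Current WACC:
Total capital V = 197 + 180 = 377.
Equity: weight = 197/377 = 0.5225; cost = 9.7%.
Convertible notes (debt portion): weight = 180/377 = 0.4775; after-tax cost = 5.5% × (1 − 15.9%) = 4.6255%.
WACC = 0.5225 × 9.7000% + 0.4775 × 4.6255% = 7.2772%.
After the change:
Total capital V = 197 + 180 = 377.
Equity: weight = 197/377 = 0.5225; cost = 9.7%.
Convertible notes (debt portion): weight = 180/377 = 0.4775; after-tax cost = 3.8% × (1 − 15.9%) = 3.1958%.
WACC = 0.5225 × 9.7000% + 0.4775 × 3.1958% = 6.5945%.
Change in WACC = 6.5945% − 7.2772% = -0.6826 pp.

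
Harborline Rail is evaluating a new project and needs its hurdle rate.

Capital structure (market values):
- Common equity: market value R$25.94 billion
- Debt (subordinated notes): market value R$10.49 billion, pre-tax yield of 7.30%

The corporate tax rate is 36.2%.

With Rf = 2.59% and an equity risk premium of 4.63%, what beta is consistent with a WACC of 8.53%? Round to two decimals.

Total capital V = 25.94 + 10.49 = 36.43.
Equity weight = 25.94/36.43 = 0.7121.
Subordinated notes weight = 10.49/36.43 = 0.2879.
Debt contribution = 0.2879 × 7.3% × (1 − 36.2%) = 1.3411%.
Required equity contribution = 8.53% − 1.3411% = 7.1889%  ⇒  Re = 10.0961%.
CAPM: 10.0961% = 2.59% + β × 4.63%  ⇒  β = 1.6212.

1.62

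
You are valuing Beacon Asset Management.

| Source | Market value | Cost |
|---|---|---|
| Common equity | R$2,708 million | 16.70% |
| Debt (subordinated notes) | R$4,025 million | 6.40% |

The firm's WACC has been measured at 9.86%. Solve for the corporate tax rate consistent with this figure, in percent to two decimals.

Total capital V = 2708 + 4025 = 6733.
Equity weight = 2708/6733 = 0.4022.
Subordinated notes weight = 4025/6733 = 0.5978.
Equity contribution = 0.4022 × 16.7% = 6.7167%.
Debt contribution must be 9.86% − 6.7167% = 3.1433%.
0.5978 × 6.4% × (1 − T) = 3.1433%  ⇒  (1 − T) = 0.8216.
T = 17.8425%.

17.84%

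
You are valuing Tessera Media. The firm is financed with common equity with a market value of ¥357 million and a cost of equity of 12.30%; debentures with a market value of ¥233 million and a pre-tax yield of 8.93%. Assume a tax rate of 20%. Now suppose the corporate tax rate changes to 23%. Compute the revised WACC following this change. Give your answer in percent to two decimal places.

After the change:
Total capital V = 357 + 233 = 590.
Equity: weight = 357/590 = 0.6051; cost = 12.3%.
Debentures: weight = 233/590 = 0.3949; after-tax cost = 8.93% × (1 − 23%) = 6.8761%.
WACC = 0.6051 × 12.3000% + 0.3949 × 6.8761% = 10.1580%.

10.16%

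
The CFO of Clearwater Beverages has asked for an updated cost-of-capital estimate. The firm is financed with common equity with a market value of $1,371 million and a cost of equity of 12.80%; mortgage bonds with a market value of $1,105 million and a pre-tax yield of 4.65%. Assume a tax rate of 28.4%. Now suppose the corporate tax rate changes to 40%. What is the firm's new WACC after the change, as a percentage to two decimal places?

8.33%

After the change:
Total capital V = 1371 + 1105 = 2476.
Equity: weight = 1371/2476 = 0.5537; cost = 12.8%.
Mortgage bonds: weight = 1105/2476 = 0.4463; after-tax cost = 4.65% × (1 − 40%) = 2.7900%.
WACC = 0.5537 × 12.8000% + 0.4463 × 2.7900% = 8.3327%.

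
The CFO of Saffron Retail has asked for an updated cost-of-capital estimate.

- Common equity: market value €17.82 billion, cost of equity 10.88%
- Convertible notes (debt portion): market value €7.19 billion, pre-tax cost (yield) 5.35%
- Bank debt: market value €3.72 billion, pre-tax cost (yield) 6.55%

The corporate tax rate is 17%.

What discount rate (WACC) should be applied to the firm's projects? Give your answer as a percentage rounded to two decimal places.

8.56%

Total capital V = 17.82 + 7.19 + 3.72 = 28.73.
Equity: weight = 17.82/28.73 = 0.6203; cost = 10.88%.
Convertible notes (debt portion): weight = 7.19/28.73 = 0.2503; after-tax cost = 5.35% × (1 − 17%) = 4.4405%.
Bank debt: weight = 3.72/28.73 = 0.1295; after-tax cost = 6.55% × (1 − 17%) = 5.4365%.
WACC = 0.6203 × 10.8800% + 0.2503 × 4.4405% + 0.1295 × 5.4365% = 8.5636%.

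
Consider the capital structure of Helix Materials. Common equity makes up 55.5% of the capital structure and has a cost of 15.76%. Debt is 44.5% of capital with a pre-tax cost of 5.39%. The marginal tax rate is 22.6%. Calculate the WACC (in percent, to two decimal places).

After-tax cost of debt = 5.39% × (1 − 22.6%) = 4.1719%.
WACC = 0.555 × 15.7600% + 0.445 × 4.1719% = 10.6033%.

10.60%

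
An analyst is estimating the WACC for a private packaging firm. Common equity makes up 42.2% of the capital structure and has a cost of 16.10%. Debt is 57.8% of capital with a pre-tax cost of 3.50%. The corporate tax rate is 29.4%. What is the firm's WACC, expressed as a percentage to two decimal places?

8.22%

After-tax cost of debt = 3.5% × (1 − 29.4%) = 2.4710%.
WACC = 0.422 × 16.1000% + 0.578 × 2.4710% = 8.2224%.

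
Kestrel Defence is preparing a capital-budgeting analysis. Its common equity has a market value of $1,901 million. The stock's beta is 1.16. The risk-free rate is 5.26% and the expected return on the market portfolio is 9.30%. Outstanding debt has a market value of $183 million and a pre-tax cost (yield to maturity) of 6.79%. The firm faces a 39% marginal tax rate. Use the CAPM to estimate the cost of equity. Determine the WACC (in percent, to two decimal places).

Market risk premium = 9.3% − 5.26% = 4.04%.
Cost of equity via CAPM: Re = 5.26% + 1.16 × 4.04% = 9.9464%.
Total capital V = 1901 + 183 = 2084.
Equity: weight = 1901/2084 = 0.9122; cost = 9.9464%.
Debt: weight = 183/2084 = 0.0878; after-tax cost = 6.79% × (1 − 39%) = 4.1419%.
WACC = 0.9122 × 9.9464% + 0.0878 × 4.1419% = 9.4367%.

9.44%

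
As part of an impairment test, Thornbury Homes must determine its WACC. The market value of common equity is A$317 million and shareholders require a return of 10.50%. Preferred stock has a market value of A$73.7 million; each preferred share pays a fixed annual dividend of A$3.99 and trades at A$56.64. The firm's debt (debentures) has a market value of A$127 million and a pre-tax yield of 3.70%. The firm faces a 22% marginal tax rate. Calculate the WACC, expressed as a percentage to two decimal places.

8.14%

Cost of preferred: Rp = 3.99 / 56.64 = 7.0445%.
Total capital V = 317 + 73.7 + 127 = 517.7.
Equity: weight = 317/517.7 = 0.6123; cost = 10.5%.
Preferred: weight = 73.7/517.7 = 0.1424; cost = 7.0445%.
Debentures: weight = 127/517.7 = 0.2453; after-tax cost = 3.7% × (1 − 22%) = 2.8860%.
WACC = 0.6123 × 10.5000% + 0.1424 × 7.0445% + 0.2453 × 2.8860% = 8.1402%.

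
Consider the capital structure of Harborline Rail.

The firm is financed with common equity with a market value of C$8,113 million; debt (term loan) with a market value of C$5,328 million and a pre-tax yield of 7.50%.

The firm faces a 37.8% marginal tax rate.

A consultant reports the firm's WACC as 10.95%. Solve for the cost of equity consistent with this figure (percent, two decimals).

15.08%

Total capital V = 8113 + 5328 = 13441.
Equity weight = 8113/13441 = 0.6036.
Term loan weight = 5328/13441 = 0.3964.
Debt contribution = 0.3964 × 7.5% × (1 − 37.8%) = 1.8492%.
Required equity contribution = 10.95% − 1.8492% = 9.1008%.
Re = 9.1008% / 0.6036 = 15.0775%.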